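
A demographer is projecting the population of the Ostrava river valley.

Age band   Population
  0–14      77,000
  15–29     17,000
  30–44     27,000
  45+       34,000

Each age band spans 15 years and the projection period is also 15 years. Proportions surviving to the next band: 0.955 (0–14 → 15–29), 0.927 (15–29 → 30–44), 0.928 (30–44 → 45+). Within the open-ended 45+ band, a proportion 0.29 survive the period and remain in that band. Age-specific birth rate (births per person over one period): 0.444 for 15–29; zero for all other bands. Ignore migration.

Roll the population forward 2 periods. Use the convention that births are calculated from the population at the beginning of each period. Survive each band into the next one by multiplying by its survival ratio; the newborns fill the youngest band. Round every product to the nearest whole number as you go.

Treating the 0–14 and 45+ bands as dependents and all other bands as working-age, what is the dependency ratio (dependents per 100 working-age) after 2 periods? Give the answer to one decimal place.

76.2

(Bands numbered youngest = 1 to oldest = 4.)
Period 1.
Births: 17000 × 0.444 = 7548
Band 2: 77000 × 0.955 = 73535
Band 3: 17000 × 0.927 = 15759
Band 4: 27000 × 0.928 + 34000 × 0.29 = 25056 + 9860 = 34916
→ [7548, 73535, 15759, 34916]
Period 2.
Births: 73535 × 0.444 = 32650
Band 2: 7548 × 0.955 = 7208
Band 3: 73535 × 0.927 = 68167
Band 4: 15759 × 0.928 + 34916 × 0.29 = 14624 + 10126 = 24750
→ [32650, 7208, 68167, 24750]
Dependents (band 0–14 + band 45+) = 32650 + 24750 = 57400; working-age = 75375; ratio = 57400/75375 × 100 = 76.2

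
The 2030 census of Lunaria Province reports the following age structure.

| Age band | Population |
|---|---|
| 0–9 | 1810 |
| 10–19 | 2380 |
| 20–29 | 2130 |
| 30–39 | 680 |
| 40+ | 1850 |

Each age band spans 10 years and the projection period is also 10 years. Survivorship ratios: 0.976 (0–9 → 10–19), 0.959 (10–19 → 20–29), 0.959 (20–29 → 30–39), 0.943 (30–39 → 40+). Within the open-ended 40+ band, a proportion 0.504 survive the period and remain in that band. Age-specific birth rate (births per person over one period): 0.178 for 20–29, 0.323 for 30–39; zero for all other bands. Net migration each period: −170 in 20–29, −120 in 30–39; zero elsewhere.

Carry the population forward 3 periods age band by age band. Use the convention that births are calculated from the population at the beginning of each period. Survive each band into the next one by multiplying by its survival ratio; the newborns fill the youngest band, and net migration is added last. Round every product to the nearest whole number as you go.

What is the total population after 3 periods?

Period 1:
Births: 2130 × 0.178 = 379 ; 680 × 0.323 = 220 → 599
10–19: 1810 × 0.976 = 1767
20–29: 2380 × 0.959 = 2282
30–39: 2130 × 0.959 = 2043
40+: 680 × 0.943 + 1850 × 0.504 = 641 + 932 = 1573
Net migration: 20–29 − 170 → 2112; 30–39 − 120 → 1923
End of period: [599, 1767, 2112, 1923, 1573]
Period 2:
Births: 2112 × 0.178 = 376 ; 1923 × 0.323 = 621 → 997
10–19: 599 × 0.976 = 585
20–29: 1767 × 0.959 = 1695
30–39: 2112 × 0.959 = 2025
40+: 1923 × 0.943 + 1573 × 0.504 = 1813 + 793 = 2606
Net migration: 20–29 − 170 → 1525; 30–39 − 120 → 1905
End of period: [997, 585, 1525, 1905, 2606]
Period 3:
Births: 1525 × 0.178 = 271 ; 1905 × 0.323 = 615 → 886
10–19: 997 × 0.976 = 973
20–29: 585 × 0.959 = 561
30–39: 1525 × 0.959 = 1462
40+: 1905 × 0.943 + 2606 × 0.504 = 1796 + 1313 = 3109
Net migration: 20–29 − 170 → 391; 30–39 − 120 → 1342
End of period: [886, 973, 391, 1342, 3109]
Total after period 3: 886 + 973 + 391 + 1342 + 3109 = 6701

6701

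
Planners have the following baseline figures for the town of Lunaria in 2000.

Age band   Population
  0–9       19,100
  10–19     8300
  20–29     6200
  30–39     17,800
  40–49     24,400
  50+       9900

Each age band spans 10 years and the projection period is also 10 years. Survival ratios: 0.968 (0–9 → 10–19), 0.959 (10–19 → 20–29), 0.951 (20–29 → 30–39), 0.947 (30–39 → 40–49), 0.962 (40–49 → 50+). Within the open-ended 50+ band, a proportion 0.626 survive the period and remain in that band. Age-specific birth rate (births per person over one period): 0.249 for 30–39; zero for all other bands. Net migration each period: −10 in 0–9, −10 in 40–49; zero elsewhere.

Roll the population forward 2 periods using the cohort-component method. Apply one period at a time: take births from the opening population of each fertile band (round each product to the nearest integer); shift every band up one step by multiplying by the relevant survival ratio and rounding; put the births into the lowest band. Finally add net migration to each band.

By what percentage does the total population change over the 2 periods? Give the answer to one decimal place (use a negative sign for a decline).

-16.7

Period 1.
Births: 17800 × 0.249 = 4432
10–19: 19100 × 0.968 = 18489
20–29: 8300 × 0.959 = 7960
30–39: 6200 × 0.951 = 5896
40–49: 17800 × 0.947 = 16857
50+: 24400 × 0.962 + 9900 × 0.626 = 23473 + 6197 = 29670
Net migration: 0–9 − 10 → 4422; 40–49 − 10 → 16847
Population now: 0–9=4422, 10–19=18489, 20–29=7960, 30–39=5896, 40–49=16847, 50+=29670
Period 2.
Births: 5896 × 0.249 = 1468
10–19: 4422 × 0.968 = 4280
20–29: 18489 × 0.959 = 17731
30–39: 7960 × 0.951 = 7570
40–49: 5896 × 0.947 = 5584
50+: 16847 × 0.962 + 29670 × 0.626 = 16207 + 18573 = 34780
Net migration: 0–9 − 10 → 1458; 40–49 − 10 → 5574
Population now: 0–9=1458, 10–19=4280, 20–29=17731, 30–39=7570, 40–49=5574, 50+=34780
Total: 85700 → 71393; change = -14307; percentage change = -16.7%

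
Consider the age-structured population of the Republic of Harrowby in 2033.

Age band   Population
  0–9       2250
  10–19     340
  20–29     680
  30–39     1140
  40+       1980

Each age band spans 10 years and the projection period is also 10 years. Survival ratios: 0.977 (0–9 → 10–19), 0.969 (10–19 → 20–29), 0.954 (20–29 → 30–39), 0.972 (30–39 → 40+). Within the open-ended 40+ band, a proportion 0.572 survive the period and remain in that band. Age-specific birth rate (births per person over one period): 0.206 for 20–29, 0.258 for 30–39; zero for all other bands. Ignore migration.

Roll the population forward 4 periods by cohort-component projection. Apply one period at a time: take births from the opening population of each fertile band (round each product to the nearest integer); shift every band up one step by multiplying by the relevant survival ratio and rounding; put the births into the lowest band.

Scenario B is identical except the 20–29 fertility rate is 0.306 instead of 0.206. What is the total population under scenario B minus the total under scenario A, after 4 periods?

Let band 1 be 0–9 through band 5 = 40+.
[period 1]
Births: 680 * 0.206 = 140  |  1140 * 0.258 = 294 → 434
Band 2: 2250 * 0.977 = 2198
Band 3: 340 * 0.969 = 329
Band 4: 680 * 0.954 = 649
Band 5: 1140 * 0.972 + 1980 * 0.572 = 1108 + 1133 = 2241
Population now: 0–9=434, 10–19=2198, 20–29=329, 30–39=649, 40+=2241
[period 2]
Births: 329 * 0.206 = 68  |  649 * 0.258 = 167 → 235
Band 2: 434 * 0.977 = 424
Band 3: 2198 * 0.969 = 2130
Band 4: 329 * 0.954 = 314
Band 5: 649 * 0.972 + 2241 * 0.572 = 631 + 1282 = 1913
Population now: 0–9=235, 10–19=424, 20–29=2130, 30–39=314, 40+=1913
[period 3]
Births: 2130 * 0.206 = 439  |  314 * 0.258 = 81 → 520
Band 2: 235 * 0.977 = 230
Band 3: 424 * 0.969 = 411
Band 4: 2130 * 0.954 = 2032
Band 5: 314 * 0.972 + 1913 * 0.572 = 305 + 1094 = 1399
Population now: 0–9=520, 10–19=230, 20–29=411, 30–39=2032, 40+=1399
[period 4]
Births: 411 * 0.206 = 85  |  2032 * 0.258 = 524 → 609
Band 2: 520 * 0.977 = 508
Band 3: 230 * 0.969 = 223
Band 4: 411 * 0.954 = 392
Band 5: 2032 * 0.972 + 1399 * 0.572 = 1975 + 800 = 2775
Population now: 0–9=609, 10–19=508, 20–29=223, 30–39=392, 40+=2775
Scenario A total after 4 periods: 4507
Scenario B projection —
[period 1]
Births: 680 * 0.306 = 208  |  1140 * 0.258 = 294 → 502
Band 2: 2250 * 0.977 = 2198
Band 3: 340 * 0.969 = 329
Band 4: 680 * 0.954 = 649
Band 5: 1140 * 0.972 + 1980 * 0.572 = 1108 + 1133 = 2241
Population now: 0–9=502, 10–19=2198, 20–29=329, 30–39=649, 40+=2241
[period 2]
Births: 329 * 0.306 = 101  |  649 * 0.258 = 167 → 268
Band 2: 502 * 0.977 = 490
Band 3: 2198 * 0.969 = 2130
Band 4: 329 * 0.954 = 314
Band 5: 649 * 0.972 + 2241 * 0.572 = 631 + 1282 = 1913
Population now: 0–9=268, 10–19=490, 20–29=2130, 30–39=314, 40+=1913
[period 3]
Births: 2130 * 0.306 = 652  |  314 * 0.258 = 81 → 733
Band 2: 268 * 0.977 = 262
Band 3: 490 * 0.969 = 475
Band 4: 2130 * 0.954 = 2032
Band 5: 314 * 0.972 + 1913 * 0.572 = 305 + 1094 = 1399
Population now: 0–9=733, 10–19=262, 20–29=475, 30–39=2032, 40+=1399
[period 4]
Births: 475 * 0.306 = 145  |  2032 * 0.258 = 524 → 669
Band 2: 733 * 0.977 = 716
Band 3: 262 * 0.969 = 254
Band 4: 475 * 0.954 = 453
Band 5: 2032 * 0.972 + 1399 * 0.572 = 1975 + 800 = 2775
Population now: 0–9=669, 10–19=716, 20–29=254, 30–39=453, 40+=2775
Scenario B total after 4 periods: 4867
Difference B − A = 4867 − 4507 = 360

360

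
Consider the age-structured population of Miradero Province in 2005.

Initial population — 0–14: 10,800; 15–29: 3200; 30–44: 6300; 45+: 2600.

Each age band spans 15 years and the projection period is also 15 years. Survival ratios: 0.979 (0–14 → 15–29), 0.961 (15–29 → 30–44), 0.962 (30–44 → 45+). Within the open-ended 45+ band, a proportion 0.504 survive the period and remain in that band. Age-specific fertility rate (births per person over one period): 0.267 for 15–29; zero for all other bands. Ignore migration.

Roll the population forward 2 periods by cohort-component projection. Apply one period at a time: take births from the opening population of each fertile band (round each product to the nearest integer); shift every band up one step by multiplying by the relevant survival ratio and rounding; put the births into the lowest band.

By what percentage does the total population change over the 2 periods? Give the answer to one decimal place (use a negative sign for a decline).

— Period 1 —
Births: 3200 * 0.267 = 854
15–29: 10800 * 0.979 = 10573
30–44: 3200 * 0.961 = 3075
45+: 6300 * 0.962 + 2600 * 0.504 = 6061 + 1310 = 7371
End of period: [854, 10573, 3075, 7371]
— Period 2 —
Births: 10573 * 0.267 = 2823
15–29: 854 * 0.979 = 836
30–44: 10573 * 0.961 = 10161
45+: 3075 * 0.962 + 7371 * 0.504 = 2958 + 3715 = 6673
End of period: [2823, 836, 10161, 6673]
Total: 22900 → 20493; change = -2407; percentage change = -10.5%

-10.5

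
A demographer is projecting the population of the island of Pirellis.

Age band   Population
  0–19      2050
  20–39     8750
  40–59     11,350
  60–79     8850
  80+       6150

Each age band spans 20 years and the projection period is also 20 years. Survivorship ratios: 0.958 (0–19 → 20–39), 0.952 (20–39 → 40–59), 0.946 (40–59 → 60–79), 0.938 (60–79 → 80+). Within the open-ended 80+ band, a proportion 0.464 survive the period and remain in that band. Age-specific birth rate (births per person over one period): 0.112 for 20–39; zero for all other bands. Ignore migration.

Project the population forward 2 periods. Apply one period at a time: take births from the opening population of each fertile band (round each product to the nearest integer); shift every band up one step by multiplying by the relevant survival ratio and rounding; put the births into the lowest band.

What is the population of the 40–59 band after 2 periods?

1870

— Period 1 —
Births: 8750 × 0.112 = 980
20–39: 2050 × 0.958 = 1964
40–59: 8750 × 0.952 = 8330
60–79: 11350 × 0.946 = 10737
80+: 8850 × 0.938 + 6150 × 0.464 = 8301 + 2854 = 11155
End of period: [980, 1964, 8330, 10737, 11155]
— Period 2 —
Births: 1964 × 0.112 = 220
20–39: 980 × 0.958 = 939
40–59: 1964 × 0.952 = 1870
60–79: 8330 × 0.946 = 7880
80+: 10737 × 0.938 + 11155 × 0.464 = 10071 + 5176 = 15247
End of period: [220, 939, 1870, 7880, 15247]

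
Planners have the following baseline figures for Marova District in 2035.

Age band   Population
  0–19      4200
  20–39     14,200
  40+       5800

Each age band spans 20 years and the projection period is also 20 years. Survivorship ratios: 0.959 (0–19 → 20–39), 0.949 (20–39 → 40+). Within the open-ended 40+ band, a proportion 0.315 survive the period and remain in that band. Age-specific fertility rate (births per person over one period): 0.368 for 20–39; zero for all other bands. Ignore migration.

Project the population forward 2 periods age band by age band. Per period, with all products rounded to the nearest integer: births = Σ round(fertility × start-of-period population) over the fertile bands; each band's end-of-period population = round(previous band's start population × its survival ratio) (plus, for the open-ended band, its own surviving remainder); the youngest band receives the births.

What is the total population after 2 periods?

15137

Period 1.
Births: 14200 × 0.368 = 5226
20–39: 4200 × 0.959 = 4028
40+: 14200 × 0.949 + 5800 × 0.315 = 13476 + 1827 = 15303
Giving 5226 / 4028 / 15303.
Period 2.
Births: 4028 × 0.368 = 1482
20–39: 5226 × 0.959 = 5012
40+: 4028 × 0.949 + 15303 × 0.315 = 3823 + 4820 = 8643
Giving 1482 / 5012 / 8643.
Total after period 2: 1482 + 5012 + 8643 = 15137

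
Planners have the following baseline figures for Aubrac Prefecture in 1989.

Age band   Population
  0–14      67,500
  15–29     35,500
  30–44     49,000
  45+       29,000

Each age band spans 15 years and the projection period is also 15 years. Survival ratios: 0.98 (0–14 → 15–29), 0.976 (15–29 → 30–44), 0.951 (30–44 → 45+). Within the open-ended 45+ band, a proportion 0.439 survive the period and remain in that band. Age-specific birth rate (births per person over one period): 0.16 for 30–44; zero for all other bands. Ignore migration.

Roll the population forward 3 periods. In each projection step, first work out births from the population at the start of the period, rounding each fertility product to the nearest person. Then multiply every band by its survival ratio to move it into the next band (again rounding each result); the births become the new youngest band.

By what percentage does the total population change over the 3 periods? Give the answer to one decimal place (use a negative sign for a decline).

-38.9

Let band 1 be 0–14 through band 4 = 45+.
Period 1.
Births: 49000 * 0.16 = 7840
Band 2: 67500 * 0.98 = 66150
Band 3: 35500 * 0.976 = 34648
Band 4: 49000 * 0.951 + 29000 * 0.439 = 46599 + 12731 = 59330
Giving 7840 / 66150 / 34648 / 59330.
Period 2.
Births: 34648 * 0.16 = 5544
Band 2: 7840 * 0.98 = 7683
Band 3: 66150 * 0.976 = 64562
Band 4: 34648 * 0.951 + 59330 * 0.439 = 32950 + 26046 = 58996
Giving 5544 / 7683 / 64562 / 58996.
Period 3.
Births: 64562 * 0.16 = 10330
Band 2: 5544 * 0.98 = 5433
Band 3: 7683 * 0.976 = 7499
Band 4: 64562 * 0.951 + 58996 * 0.439 = 61398 + 25899 = 87297
Giving 10330 / 5433 / 7499 / 87297.
Total: 181000 → 110559; change = -70441; percentage change = -38.9%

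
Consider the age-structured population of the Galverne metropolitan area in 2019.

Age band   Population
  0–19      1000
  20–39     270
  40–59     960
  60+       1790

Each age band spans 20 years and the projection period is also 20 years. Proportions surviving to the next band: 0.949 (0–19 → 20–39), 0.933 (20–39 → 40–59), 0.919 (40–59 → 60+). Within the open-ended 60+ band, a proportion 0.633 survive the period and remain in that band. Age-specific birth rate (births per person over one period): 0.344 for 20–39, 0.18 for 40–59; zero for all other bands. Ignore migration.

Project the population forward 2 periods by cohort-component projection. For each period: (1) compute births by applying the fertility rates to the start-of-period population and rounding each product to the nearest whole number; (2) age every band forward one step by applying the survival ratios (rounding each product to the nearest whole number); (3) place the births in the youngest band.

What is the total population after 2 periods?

Numbering the bands 1..4 from youngest to oldest:
— Period 1 —
Births: 270 × 0.344 = 93  |  960 × 0.18 = 173 — total 266
Band 2: 1000 × 0.949 = 949
Band 3: 270 × 0.933 = 252
Band 4: 960 × 0.919 + 1790 × 0.633 = 882 + 1133 = 2015
Population now: 0–19=266, 20–39=949, 40–59=252, 60+=2015
— Period 2 —
Births: 949 × 0.344 = 326  |  252 × 0.18 = 45 — total 371
Band 2: 266 × 0.949 = 252
Band 3: 949 × 0.933 = 885
Band 4: 252 × 0.919 + 2015 × 0.633 = 232 + 1275 = 1507
Population now: 0–19=371, 20–39=252, 40–59=885, 60+=1507
Total after period 2: 371 + 252 + 885 + 1507 = 3015

3015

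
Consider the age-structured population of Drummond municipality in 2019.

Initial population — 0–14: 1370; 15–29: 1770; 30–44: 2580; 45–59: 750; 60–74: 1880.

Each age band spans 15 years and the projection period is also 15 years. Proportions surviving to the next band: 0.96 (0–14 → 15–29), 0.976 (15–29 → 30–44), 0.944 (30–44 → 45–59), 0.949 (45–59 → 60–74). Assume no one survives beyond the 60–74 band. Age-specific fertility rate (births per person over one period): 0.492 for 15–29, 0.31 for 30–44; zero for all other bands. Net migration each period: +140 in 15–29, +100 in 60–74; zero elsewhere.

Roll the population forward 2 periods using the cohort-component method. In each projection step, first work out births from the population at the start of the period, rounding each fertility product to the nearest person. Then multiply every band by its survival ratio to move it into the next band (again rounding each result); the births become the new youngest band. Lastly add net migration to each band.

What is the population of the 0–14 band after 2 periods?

1252

Period 1:
Births: 1770 × 0.492 = 871, 2580 × 0.31 = 800 ⇒ total 1671
15–29: 1370 × 0.96 = 1315
30–44: 1770 × 0.976 = 1728
45–59: 2580 × 0.944 = 2436
60–74: 750 × 0.949 = 712
Net migration: 15–29 + 140 → 1455; 60–74 + 100 → 812
Giving 1671 / 1455 / 1728 / 2436 / 812.
Period 2:
Births: 1455 × 0.492 = 716, 1728 × 0.31 = 536 ⇒ total 1252
15–29: 1671 × 0.96 = 1604
30–44: 1455 × 0.976 = 1420
45–59: 1728 × 0.944 = 1631
60–74: 2436 × 0.949 = 2312
Net migration: 15–29 + 140 → 1744; 60–74 + 100 → 2412
Giving 1252 / 1744 / 1420 / 1631 / 2412.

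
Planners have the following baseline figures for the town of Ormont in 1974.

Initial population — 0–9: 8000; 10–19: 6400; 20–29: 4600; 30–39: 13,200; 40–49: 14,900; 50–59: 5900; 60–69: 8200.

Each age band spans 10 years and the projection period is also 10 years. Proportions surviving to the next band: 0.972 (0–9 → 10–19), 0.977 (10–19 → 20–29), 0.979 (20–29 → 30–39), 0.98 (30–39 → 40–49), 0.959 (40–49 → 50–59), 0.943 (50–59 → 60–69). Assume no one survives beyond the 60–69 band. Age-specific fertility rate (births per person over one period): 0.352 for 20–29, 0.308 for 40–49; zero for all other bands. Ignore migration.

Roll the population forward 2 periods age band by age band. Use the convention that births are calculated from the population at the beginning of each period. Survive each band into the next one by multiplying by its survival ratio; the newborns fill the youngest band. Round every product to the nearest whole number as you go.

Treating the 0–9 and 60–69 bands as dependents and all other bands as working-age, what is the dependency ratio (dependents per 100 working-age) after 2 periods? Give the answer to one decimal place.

(Bands numbered youngest = 1 to oldest = 7.)
After projecting period 1:
Births: 4600 × 0.352 = 1619  |  14900 × 0.308 = 4589 — total 6208
Band 2: 8000 × 0.972 = 7776
Band 3: 6400 × 0.977 = 6253
Band 4: 4600 × 0.979 = 4503
Band 5: 13200 × 0.98 = 12936
Band 6: 14900 × 0.959 = 14289
Band 7: 5900 × 0.943 = 5564
End of period: [6208, 7776, 6253, 4503, 12936, 14289, 5564]
After projecting period 2:
Births: 6253 × 0.352 = 2201  |  12936 × 0.308 = 3984 — total 6185
Band 2: 6208 × 0.972 = 6034
Band 3: 7776 × 0.977 = 7597
Band 4: 6253 × 0.979 = 6122
Band 5: 4503 × 0.98 = 4413
Band 6: 12936 × 0.959 = 12406
Band 7: 14289 × 0.943 = 13475
End of period: [6185, 6034, 7597, 6122, 4413, 12406, 13475]
Dependents (band 0–9 + band 60–69) = 6185 + 13475 = 19660; working-age = 36572; ratio = 19660/36572 × 100 = 53.8

53.8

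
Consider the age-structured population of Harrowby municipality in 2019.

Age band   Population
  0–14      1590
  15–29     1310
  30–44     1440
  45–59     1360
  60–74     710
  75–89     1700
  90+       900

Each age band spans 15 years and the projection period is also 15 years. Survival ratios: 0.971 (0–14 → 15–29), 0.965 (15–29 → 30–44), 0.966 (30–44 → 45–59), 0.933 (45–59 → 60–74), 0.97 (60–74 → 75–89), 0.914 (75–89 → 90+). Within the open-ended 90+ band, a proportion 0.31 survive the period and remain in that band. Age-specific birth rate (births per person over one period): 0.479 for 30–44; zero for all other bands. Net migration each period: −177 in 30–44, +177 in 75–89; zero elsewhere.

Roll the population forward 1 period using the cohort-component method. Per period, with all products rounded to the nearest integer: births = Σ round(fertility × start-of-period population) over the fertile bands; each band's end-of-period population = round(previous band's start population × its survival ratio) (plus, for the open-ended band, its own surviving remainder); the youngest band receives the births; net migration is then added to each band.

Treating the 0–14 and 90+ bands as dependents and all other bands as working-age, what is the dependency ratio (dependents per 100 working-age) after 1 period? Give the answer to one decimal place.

Numbering the groups 1..7 from youngest to oldest:
After projecting period 1:
Births: 1440 × 0.479 = 690
Group 2: 1590 × 0.971 = 1544
Group 3: 1310 × 0.965 = 1264
Group 4: 1440 × 0.966 = 1391
Group 5: 1360 × 0.933 = 1269
Group 6: 710 × 0.97 = 689
Group 7: 1700 × 0.914 + 900 × 0.31 = 1554 + 279 = 1833
Net migration: Group 3 − 177 → 1087; Group 6 + 177 → 866
Population now: 0–14=690, 15–29=1544, 30–44=1087, 45–59=1391, 60–74=1269, 75–89=866, 90+=1833
Dependents (band 0–14 + band 90+) = 690 + 1833 = 2523; working-age = 6157; ratio = 2523/6157 × 100 = 41.0

41.0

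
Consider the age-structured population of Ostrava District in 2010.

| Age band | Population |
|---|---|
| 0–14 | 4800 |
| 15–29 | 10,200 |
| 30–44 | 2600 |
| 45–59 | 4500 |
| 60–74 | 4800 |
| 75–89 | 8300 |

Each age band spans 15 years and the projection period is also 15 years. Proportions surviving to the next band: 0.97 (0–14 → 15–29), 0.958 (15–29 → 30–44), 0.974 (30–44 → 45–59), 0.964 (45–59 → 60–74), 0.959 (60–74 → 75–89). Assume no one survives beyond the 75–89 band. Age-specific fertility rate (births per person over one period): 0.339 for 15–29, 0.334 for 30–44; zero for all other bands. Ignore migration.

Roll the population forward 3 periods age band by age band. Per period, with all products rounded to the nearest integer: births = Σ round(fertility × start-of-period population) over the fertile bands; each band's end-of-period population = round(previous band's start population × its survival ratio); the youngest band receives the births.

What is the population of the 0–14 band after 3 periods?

2912

Let group 1 be 0–14 through group 6 = 75–89.
— Period 1 —
Births: 10200 × 0.339 = 3458  |  2600 × 0.334 = 868 ⇒ total 4326
Group 2: 4800 × 0.97 = 4656
Group 3: 10200 × 0.958 = 9772
Group 4: 2600 × 0.974 = 2532
Group 5: 4500 × 0.964 = 4338
Group 6: 4800 × 0.959 = 4603
Population now: 0–14=4326, 15–29=4656, 30–44=9772, 45–59=2532, 60–74=4338, 75–89=4603
— Period 2 —
Births: 4656 × 0.339 = 1578  |  9772 × 0.334 = 3264 ⇒ total 4842
Group 2: 4326 × 0.97 = 4196
Group 3: 4656 × 0.958 = 4460
Group 4: 9772 × 0.974 = 9518
Group 5: 2532 × 0.964 = 2441
Group 6: 4338 × 0.959 = 4160
Population now: 0–14=4842, 15–29=4196, 30–44=4460, 45–59=9518, 60–74=2441, 75–89=4160
— Period 3 —
Births: 4196 × 0.339 = 1422  |  4460 × 0.334 = 1490 ⇒ total 2912
Group 2: 4842 × 0.97 = 4697
Group 3: 4196 × 0.958 = 4020
Group 4: 4460 × 0.974 = 4344
Group 5: 9518 × 0.964 = 9175
Group 6: 2441 × 0.959 = 2341
Population now: 0–14=2912, 15–29=4697, 30–44=4020, 45–59=4344, 60–74=9175, 75–89=2341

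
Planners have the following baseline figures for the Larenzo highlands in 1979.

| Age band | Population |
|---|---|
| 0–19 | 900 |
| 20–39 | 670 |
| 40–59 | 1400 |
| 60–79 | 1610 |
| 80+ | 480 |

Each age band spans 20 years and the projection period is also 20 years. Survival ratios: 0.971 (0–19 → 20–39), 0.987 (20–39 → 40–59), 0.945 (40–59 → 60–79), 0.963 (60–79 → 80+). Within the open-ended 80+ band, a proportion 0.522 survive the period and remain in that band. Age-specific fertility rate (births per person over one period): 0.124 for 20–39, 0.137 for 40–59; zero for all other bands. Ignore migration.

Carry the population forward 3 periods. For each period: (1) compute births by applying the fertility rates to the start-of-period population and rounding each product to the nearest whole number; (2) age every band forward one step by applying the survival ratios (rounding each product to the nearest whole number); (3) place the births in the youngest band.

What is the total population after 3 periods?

3182

[period 1]
Births: 670 × 0.124 = 83  |  1400 × 0.137 = 192 — total 275
20–39: 900 × 0.971 = 874
40–59: 670 × 0.987 = 661
60–79: 1400 × 0.945 = 1323
80+: 1610 × 0.963 + 480 × 0.522 = 1550 + 251 = 1801
→ [275, 874, 661, 1323, 1801]
[period 2]
Births: 874 × 0.124 = 108  |  661 × 0.137 = 91 — total 199
20–39: 275 × 0.971 = 267
40–59: 874 × 0.987 = 863
60–79: 661 × 0.945 = 625
80+: 1323 × 0.963 + 1801 × 0.522 = 1274 + 940 = 2214
→ [199, 267, 863, 625, 2214]
[period 3]
Births: 267 × 0.124 = 33  |  863 × 0.137 = 118 — total 151
20–39: 199 × 0.971 = 193
40–59: 267 × 0.987 = 264
60–79: 863 × 0.945 = 816
80+: 625 × 0.963 + 2214 × 0.522 = 602 + 1156 = 1758
→ [151, 193, 264, 816, 1758]
Total after period 3: 151 + 193 + 264 + 816 + 1758 = 3182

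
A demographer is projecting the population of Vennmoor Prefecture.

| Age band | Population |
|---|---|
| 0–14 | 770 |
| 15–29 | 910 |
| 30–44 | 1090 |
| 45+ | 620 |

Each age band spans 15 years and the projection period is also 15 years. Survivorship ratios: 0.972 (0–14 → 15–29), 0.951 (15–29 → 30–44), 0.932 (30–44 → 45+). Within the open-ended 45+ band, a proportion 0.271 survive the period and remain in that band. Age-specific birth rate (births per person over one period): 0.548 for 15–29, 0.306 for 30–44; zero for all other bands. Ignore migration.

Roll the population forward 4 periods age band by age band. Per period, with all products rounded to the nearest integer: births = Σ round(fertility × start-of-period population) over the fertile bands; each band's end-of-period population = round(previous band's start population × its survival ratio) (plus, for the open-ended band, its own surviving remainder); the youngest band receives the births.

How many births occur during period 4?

Call the groups 1 to 4, youngest first.
Period 1.
Births: 910 × 0.548 = 499  |  1090 × 0.306 = 334 → total 833
Group 2: 770 × 0.972 = 748
Group 3: 910 × 0.951 = 865
Group 4: 1090 × 0.932 + 620 × 0.271 = 1016 + 168 = 1184
End of period: [833, 748, 865, 1184]
Period 2.
Births: 748 × 0.548 = 410  |  865 × 0.306 = 265 → total 675
Group 2: 833 × 0.972 = 810
Group 3: 748 × 0.951 = 711
Group 4: 865 × 0.932 + 1184 × 0.271 = 806 + 321 = 1127
End of period: [675, 810, 711, 1127]
Period 3.
Births: 810 × 0.548 = 444  |  711 × 0.306 = 218 → total 662
Group 2: 675 × 0.972 = 656
Group 3: 810 × 0.951 = 770
Group 4: 711 × 0.932 + 1127 × 0.271 = 663 + 305 = 968
End of period: [662, 656, 770, 968]
Period 4.
Births: 656 × 0.548 = 359  |  770 × 0.306 = 236 → total 595
Group 2: 662 × 0.972 = 643
Group 3: 656 × 0.951 = 624
Group 4: 770 × 0.932 + 968 × 0.271 = 718 + 262 = 980
End of period: [595, 643, 624, 980]

595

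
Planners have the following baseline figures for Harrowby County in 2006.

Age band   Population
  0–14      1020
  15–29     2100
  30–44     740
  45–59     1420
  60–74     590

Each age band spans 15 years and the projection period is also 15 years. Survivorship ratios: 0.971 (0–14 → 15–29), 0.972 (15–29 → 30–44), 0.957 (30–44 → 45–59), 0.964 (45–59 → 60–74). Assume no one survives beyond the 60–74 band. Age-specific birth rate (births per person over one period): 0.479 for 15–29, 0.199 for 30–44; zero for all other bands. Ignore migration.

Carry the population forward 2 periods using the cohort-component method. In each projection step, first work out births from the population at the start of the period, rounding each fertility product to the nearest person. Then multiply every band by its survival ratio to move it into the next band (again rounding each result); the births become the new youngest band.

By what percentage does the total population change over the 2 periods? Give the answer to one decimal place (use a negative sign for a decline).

-4.6

— Period 1 —
Births: 2100 × 0.479 = 1006, 740 × 0.199 = 147 → total 1153
15–29: 1020 × 0.971 = 990
30–44: 2100 × 0.972 = 2041
45–59: 740 × 0.957 = 708
60–74: 1420 × 0.964 = 1369
→ [1153, 990, 2041, 708, 1369]
— Period 2 —
Births: 990 × 0.479 = 474, 2041 × 0.199 = 406 → total 880
15–29: 1153 × 0.971 = 1120
30–44: 990 × 0.972 = 962
45–59: 2041 × 0.957 = 1953
60–74: 708 × 0.964 = 683
→ [880, 1120, 962, 1953, 683]
Total: 5870 → 5598; change = -272; percentage change = -4.6%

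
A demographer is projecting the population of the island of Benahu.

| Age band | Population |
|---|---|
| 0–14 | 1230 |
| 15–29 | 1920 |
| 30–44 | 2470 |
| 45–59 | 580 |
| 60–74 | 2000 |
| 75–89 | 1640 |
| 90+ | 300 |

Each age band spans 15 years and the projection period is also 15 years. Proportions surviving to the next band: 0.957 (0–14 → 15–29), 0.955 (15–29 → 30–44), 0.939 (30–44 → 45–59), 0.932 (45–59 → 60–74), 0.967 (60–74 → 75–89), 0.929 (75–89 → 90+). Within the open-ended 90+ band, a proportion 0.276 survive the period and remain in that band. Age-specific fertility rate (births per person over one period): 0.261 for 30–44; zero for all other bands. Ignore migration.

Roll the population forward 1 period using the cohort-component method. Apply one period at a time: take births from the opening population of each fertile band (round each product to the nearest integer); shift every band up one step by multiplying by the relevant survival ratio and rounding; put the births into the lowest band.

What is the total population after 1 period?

10057

After projecting period 1:
Births: 2470 × 0.261 = 645
15–29: 1230 × 0.957 = 1177
30–44: 1920 × 0.955 = 1834
45–59: 2470 × 0.939 = 2319
60–74: 580 × 0.932 = 541
75–89: 2000 × 0.967 = 1934
90+: 1640 × 0.929 + 300 × 0.276 = 1524 + 83 = 1607
Giving 645 / 1177 / 1834 / 2319 / 541 / 1934 / 1607.
Total after period 1: 645 + 1177 + 1834 + 2319 + 541 + 1934 + 1607 = 10057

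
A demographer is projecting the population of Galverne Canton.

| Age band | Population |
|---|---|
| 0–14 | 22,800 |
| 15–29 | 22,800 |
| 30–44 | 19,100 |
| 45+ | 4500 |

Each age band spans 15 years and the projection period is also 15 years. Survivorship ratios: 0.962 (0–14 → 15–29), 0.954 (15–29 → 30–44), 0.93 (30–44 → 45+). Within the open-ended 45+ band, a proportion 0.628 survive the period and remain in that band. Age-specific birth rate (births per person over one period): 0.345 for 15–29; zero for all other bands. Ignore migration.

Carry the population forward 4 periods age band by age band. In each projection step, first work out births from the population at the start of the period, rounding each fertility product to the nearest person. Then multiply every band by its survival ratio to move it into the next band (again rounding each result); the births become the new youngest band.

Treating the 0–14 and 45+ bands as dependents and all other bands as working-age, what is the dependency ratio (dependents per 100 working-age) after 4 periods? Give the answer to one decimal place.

Period 1.
Births: 22800 * 0.345 = 7866
15–29: 22800 * 0.962 = 21934
30–44: 22800 * 0.954 = 21751
45+: 19100 * 0.93 + 4500 * 0.628 = 17763 + 2826 = 20589
→ [7866, 21934, 21751, 20589]
Period 2.
Births: 21934 * 0.345 = 7567
15–29: 7866 * 0.962 = 7567
30–44: 21934 * 0.954 = 20925
45+: 21751 * 0.93 + 20589 * 0.628 = 20228 + 12930 = 33158
→ [7567, 7567, 20925, 33158]
Period 3.
Births: 7567 * 0.345 = 2611
15–29: 7567 * 0.962 = 7279
30–44: 7567 * 0.954 = 7219
45+: 20925 * 0.93 + 33158 * 0.628 = 19460 + 20823 = 40283
→ [2611, 7279, 7219, 40283]
Period 4.
Births: 7279 * 0.345 = 2511
15–29: 2611 * 0.962 = 2512
30–44: 7279 * 0.954 = 6944
45+: 7219 * 0.93 + 40283 * 0.628 = 6714 + 25298 = 32012
→ [2511, 2512, 6944, 32012]
Dependents (band 0–14 + band 45+) = 2511 + 32012 = 34523; working-age = 9456; ratio = 34523/9456 × 100 = 365.1

365.1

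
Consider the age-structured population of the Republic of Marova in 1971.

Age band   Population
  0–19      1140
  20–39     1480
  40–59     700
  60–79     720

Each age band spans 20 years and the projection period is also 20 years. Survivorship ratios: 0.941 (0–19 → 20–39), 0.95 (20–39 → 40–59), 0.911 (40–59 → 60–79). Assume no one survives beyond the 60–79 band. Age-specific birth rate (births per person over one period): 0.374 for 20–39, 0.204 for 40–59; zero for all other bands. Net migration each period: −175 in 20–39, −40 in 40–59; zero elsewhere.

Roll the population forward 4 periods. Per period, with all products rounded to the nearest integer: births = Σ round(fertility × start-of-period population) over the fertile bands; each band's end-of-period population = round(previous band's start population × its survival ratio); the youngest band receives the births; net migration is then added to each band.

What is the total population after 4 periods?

(Groups numbered youngest = 1 to oldest = 4.)
Period 1.
Births: 1480 × 0.374 = 554 ; 700 × 0.204 = 143 — total 697
Group 2: 1140 × 0.941 = 1073
Group 3: 1480 × 0.95 = 1406
Group 4: 700 × 0.911 = 638
Net migration: Group 2 − 175 → 898; Group 3 − 40 → 1366
End of period: [697, 898, 1366, 638]
Period 2.
Births: 898 × 0.374 = 336 ; 1366 × 0.204 = 279 — total 615
Group 2: 697 × 0.941 = 656
Group 3: 898 × 0.95 = 853
Group 4: 1366 × 0.911 = 1244
Net migration: Group 2 − 175 → 481; Group 3 − 40 → 813
End of period: [615, 481, 813, 1244]
Period 3.
Births: 481 × 0.374 = 180 ; 813 × 0.204 = 166 — total 346
Group 2: 615 × 0.941 = 579
Group 3: 481 × 0.95 = 457
Group 4: 813 × 0.911 = 741
Net migration: Group 2 − 175 → 404; Group 3 − 40 → 417
End of period: [346, 404, 417, 741]
Period 4.
Births: 404 × 0.374 = 151 ; 417 × 0.204 = 85 — total 236
Group 2: 346 × 0.941 = 326
Group 3: 404 × 0.95 = 384
Group 4: 417 × 0.911 = 380
Net migration: Group 2 − 175 → 151; Group 3 − 40 → 344
End of period: [236, 151, 344, 380]
Total after period 4: 236 + 151 + 344 + 380 = 1111

1111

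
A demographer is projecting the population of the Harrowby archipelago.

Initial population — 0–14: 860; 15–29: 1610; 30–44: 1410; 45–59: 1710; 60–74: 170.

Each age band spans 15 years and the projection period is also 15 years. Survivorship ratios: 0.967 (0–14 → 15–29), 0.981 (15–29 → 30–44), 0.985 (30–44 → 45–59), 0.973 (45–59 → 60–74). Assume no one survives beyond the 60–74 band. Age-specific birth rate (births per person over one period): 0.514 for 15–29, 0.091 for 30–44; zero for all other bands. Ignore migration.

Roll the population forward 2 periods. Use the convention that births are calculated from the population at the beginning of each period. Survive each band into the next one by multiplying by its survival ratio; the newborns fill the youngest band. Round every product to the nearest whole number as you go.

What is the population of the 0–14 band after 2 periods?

572

Period 1:
Births: 1610 × 0.514 = 828  |  1410 × 0.091 = 128 → total 956
15–29: 860 × 0.967 = 832
30–44: 1610 × 0.981 = 1579
45–59: 1410 × 0.985 = 1389
60–74: 1710 × 0.973 = 1664
End of period: [956, 832, 1579, 1389, 1664]
Period 2:
Births: 832 × 0.514 = 428  |  1579 × 0.091 = 144 → total 572
15–29: 956 × 0.967 = 924
30–44: 832 × 0.981 = 816
45–59: 1579 × 0.985 = 1555
60–74: 1389 × 0.973 = 1351
End of period: [572, 924, 816, 1555, 1351]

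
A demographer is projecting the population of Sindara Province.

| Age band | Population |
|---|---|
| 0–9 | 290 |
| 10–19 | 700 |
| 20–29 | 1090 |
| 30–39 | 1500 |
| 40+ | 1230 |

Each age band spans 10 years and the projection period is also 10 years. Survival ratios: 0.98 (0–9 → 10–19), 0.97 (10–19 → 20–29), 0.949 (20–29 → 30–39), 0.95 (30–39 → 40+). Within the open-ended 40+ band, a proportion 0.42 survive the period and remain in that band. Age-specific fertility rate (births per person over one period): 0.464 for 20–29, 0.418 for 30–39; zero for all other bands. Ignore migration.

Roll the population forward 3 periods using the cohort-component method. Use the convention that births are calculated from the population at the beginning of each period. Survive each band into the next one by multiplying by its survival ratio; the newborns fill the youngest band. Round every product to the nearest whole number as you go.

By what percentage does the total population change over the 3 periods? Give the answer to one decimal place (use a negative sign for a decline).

-20.3

[period 1]
Births: 1090 × 0.464 = 506 ; 1500 × 0.418 = 627 → total 1133
10–19: 290 × 0.98 = 284
20–29: 700 × 0.97 = 679
30–39: 1090 × 0.949 = 1034
40+: 1500 × 0.95 + 1230 × 0.42 = 1425 + 517 = 1942
Giving 1133 / 284 / 679 / 1034 / 1942.
[period 2]
Births: 679 × 0.464 = 315 ; 1034 × 0.418 = 432 → total 747
10–19: 1133 × 0.98 = 1110
20–29: 284 × 0.97 = 275
30–39: 679 × 0.949 = 644
40+: 1034 × 0.95 + 1942 × 0.42 = 982 + 816 = 1798
Giving 747 / 1110 / 275 / 644 / 1798.
[period 3]
Births: 275 × 0.464 = 128 ; 644 × 0.418 = 269 → total 397
10–19: 747 × 0.98 = 732
20–29: 1110 × 0.97 = 1077
30–39: 275 × 0.949 = 261
40+: 644 × 0.95 + 1798 × 0.42 = 612 + 755 = 1367
Giving 397 / 732 / 1077 / 261 / 1367.
Total: 4810 → 3834; change = -976; percentage change = -20.3%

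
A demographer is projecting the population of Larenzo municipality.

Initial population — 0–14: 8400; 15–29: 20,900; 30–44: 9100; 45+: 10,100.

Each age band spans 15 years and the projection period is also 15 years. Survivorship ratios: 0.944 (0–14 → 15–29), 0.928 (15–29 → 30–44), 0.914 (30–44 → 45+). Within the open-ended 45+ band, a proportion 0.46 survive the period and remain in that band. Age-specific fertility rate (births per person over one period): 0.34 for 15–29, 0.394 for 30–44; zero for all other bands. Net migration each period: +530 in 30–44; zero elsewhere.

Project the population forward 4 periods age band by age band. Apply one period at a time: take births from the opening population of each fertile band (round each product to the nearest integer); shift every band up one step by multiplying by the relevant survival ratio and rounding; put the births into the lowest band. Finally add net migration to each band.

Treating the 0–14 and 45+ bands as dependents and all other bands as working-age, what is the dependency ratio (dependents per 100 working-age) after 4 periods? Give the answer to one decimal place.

155.3

Period 1.
Births: 20900 × 0.34 = 7106  |  9100 × 0.394 = 3585 → 10691
15–29: 8400 × 0.944 = 7930
30–44: 20900 × 0.928 = 19395
45+: 9100 × 0.914 + 10100 × 0.46 = 8317 + 4646 = 12963
Net migration: 30–44 + 530 → 19925
End of period: [10691, 7930, 19925, 12963]
Period 2.
Births: 7930 × 0.34 = 2696  |  19925 × 0.394 = 7850 → 10546
15–29: 10691 × 0.944 = 10092
30–44: 7930 × 0.928 = 7359
45+: 19925 × 0.914 + 12963 × 0.46 = 18211 + 5963 = 24174
Net migration: 30–44 + 530 → 7889
End of period: [10546, 10092, 7889, 24174]
Period 3.
Births: 10092 × 0.34 = 3431  |  7889 × 0.394 = 3108 → 6539
15–29: 10546 × 0.944 = 9955
30–44: 10092 × 0.928 = 9365
45+: 7889 × 0.914 + 24174 × 0.46 = 7211 + 11120 = 18331
Net migration: 30–44 + 530 → 9895
End of period: [6539, 9955, 9895, 18331]
Period 4.
Births: 9955 × 0.34 = 3385  |  9895 × 0.394 = 3899 → 7284
15–29: 6539 × 0.944 = 6173
30–44: 9955 × 0.928 = 9238
45+: 9895 × 0.914 + 18331 × 0.46 = 9044 + 8432 = 17476
Net migration: 30–44 + 530 → 9768
End of period: [7284, 6173, 9768, 17476]
Dependents (band 0–14 + band 45+) = 7284 + 17476 = 24760; working-age = 15941; ratio = 24760/15941 × 100 = 155.3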